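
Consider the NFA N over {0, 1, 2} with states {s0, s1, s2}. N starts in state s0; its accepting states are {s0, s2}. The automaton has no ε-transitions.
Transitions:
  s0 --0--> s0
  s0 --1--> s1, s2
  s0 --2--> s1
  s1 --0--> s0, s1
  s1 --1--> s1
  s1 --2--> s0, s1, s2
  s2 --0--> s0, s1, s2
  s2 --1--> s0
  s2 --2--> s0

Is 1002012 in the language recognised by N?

accepted

Start: {s0}
read 1: {s1, s2}
read 0: {s0, s1, s2}
read 0: {s0, s1, s2}
read 2: {s0, s1, s2}
read 0: {s0, s1, s2}
read 1: {s0, s1, s2}
read 2: {s0, s1, s2}
Reachable ∩ accepting = {s0, s2} — nonempty.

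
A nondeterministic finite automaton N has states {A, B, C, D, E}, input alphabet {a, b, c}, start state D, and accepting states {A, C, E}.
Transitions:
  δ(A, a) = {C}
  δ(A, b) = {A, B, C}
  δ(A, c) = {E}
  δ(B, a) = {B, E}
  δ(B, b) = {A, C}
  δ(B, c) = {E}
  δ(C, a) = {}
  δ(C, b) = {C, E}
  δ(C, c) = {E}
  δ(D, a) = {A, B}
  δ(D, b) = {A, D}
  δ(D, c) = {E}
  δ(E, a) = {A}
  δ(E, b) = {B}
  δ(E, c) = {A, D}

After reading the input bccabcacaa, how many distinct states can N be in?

Start: {D}
read b: {A, D}
read c: {E}
read c: {A, D}
read a: {A, B, C}
read b: {A, B, C, E}
read c: {A, D, E}
read a: {A, B, C}
read c: {E}
read a: {A}
read a: {C}
Final reachable set {C} has 1 state.

1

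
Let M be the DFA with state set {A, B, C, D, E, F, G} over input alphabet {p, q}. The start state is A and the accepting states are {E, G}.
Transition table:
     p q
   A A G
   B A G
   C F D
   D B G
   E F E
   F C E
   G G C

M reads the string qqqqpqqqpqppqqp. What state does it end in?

G

A --q--> G
G --q--> C
C --q--> D
D --q--> G
G --p--> G
G --q--> C
C --q--> D
D --q--> G
G --p--> G
G --q--> C
C --p--> F
F --p--> C
C --q--> D
D --q--> G
G --p--> G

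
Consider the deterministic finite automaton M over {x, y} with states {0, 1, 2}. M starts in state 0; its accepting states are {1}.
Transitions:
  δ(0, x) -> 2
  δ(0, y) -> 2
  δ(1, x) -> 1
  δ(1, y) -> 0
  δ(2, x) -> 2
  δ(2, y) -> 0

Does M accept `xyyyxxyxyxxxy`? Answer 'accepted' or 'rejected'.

0 --x--> 2
2 --y--> 0
0 --y--> 2
2 --y--> 0
0 --x--> 2
2 --x--> 2
2 --y--> 0
0 --x--> 2
2 --y--> 0
0 --x--> 2
2 --x--> 2
2 --x--> 2
2 --y--> 0
End in state 0, which is not an accepting state.

rejected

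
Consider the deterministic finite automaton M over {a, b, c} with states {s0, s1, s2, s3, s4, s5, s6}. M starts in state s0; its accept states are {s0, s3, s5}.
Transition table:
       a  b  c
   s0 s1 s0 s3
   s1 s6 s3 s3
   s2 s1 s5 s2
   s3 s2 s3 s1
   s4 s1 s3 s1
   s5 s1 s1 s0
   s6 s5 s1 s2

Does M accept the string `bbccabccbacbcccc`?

accepted

s0 --b--> s0
s0 --b--> s0
s0 --c--> s3
s3 --c--> s1
s1 --a--> s6
s6 --b--> s1
s1 --c--> s3
s3 --c--> s1
s1 --b--> s3
s3 --a--> s2
s2 --c--> s2
s2 --b--> s5
s5 --c--> s0
s0 --c--> s3
s3 --c--> s1
s1 --c--> s3
End in state s3, which is an accepting state.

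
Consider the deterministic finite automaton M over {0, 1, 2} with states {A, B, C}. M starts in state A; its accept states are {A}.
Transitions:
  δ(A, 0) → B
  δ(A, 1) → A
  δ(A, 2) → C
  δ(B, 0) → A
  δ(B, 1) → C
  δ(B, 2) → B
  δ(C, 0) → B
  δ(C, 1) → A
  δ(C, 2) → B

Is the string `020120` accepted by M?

A --0--> B
B --2--> B
B --0--> A
A --1--> A
A --2--> C
C --0--> B
End in state B, which is not an accepting state.

rejected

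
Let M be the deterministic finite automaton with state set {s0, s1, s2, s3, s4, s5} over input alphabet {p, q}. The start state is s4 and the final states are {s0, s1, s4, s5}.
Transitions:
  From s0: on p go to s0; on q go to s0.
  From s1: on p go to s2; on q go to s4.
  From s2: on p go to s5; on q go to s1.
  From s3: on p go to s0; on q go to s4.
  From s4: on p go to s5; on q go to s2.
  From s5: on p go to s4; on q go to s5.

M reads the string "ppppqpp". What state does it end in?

s4

s4 --p--> s5
s5 --p--> s4
s4 --p--> s5
s5 --p--> s4
s4 --q--> s2
s2 --p--> s5
s5 --p--> s4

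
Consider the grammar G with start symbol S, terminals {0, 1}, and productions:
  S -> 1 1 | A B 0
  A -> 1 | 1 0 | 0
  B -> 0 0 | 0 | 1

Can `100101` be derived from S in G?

no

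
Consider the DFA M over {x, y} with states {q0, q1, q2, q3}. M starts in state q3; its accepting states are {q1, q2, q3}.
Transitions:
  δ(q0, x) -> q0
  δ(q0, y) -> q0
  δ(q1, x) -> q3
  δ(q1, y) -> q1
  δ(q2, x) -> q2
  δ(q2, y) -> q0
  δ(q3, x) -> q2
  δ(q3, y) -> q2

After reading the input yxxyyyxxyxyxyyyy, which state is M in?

q0

q3 --y--> q2
q2 --x--> q2
q2 --x--> q2
q2 --y--> q0
q0 --y--> q0
q0 --y--> q0
q0 --x--> q0
q0 --x--> q0
q0 --y--> q0
q0 --x--> q0
q0 --y--> q0
q0 --x--> q0
q0 --y--> q0
q0 --y--> q0
q0 --y--> q0
q0 --y--> q0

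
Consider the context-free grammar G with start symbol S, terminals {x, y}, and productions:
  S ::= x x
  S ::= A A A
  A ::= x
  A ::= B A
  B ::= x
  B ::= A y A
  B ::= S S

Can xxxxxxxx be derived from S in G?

S ⇒ AAA ⇒ xAA ⇒ xxA ⇒ xxBA ⇒ xxSSA ⇒ xxAAASA ⇒ xxxAASA ⇒ xxxxASA ⇒ xxxxxSA ⇒ xxxxxxxA ⇒ xxxxxxxx

yes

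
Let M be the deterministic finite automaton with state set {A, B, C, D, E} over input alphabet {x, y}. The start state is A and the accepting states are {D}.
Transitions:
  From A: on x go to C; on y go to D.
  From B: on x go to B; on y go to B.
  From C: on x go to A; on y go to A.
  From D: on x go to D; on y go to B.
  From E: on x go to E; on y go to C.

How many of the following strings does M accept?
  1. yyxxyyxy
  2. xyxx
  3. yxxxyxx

yyxxyyxy: rejected
xyxx: rejected
yxxxyxx: rejected

0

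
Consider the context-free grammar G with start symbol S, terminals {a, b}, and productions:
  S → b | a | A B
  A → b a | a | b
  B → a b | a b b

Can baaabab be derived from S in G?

no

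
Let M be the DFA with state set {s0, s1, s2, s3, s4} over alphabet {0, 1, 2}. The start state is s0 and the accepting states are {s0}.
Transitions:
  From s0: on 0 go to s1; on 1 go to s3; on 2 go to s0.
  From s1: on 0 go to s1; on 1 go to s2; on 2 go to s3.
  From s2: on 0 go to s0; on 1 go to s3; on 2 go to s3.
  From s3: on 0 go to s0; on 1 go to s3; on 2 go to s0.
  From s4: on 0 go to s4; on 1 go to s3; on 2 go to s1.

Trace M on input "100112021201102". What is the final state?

s0

s0 --1--> s3
s3 --0--> s0
s0 --0--> s1
s1 --1--> s2
s2 --1--> s3
s3 --2--> s0
s0 --0--> s1
s1 --2--> s3
s3 --1--> s3
s3 --2--> s0
s0 --0--> s1
s1 --1--> s2
s2 --1--> s3
s3 --0--> s0
s0 --2--> s0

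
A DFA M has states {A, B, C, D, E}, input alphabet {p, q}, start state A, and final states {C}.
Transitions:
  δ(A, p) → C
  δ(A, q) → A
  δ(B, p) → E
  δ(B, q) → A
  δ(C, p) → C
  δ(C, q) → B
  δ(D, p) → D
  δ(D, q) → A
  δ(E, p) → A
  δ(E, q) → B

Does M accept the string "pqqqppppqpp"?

rejected

A --p--> C
C --q--> B
B --q--> A
A --q--> A
A --p--> C
C --p--> C
C --p--> C
C --p--> C
C --q--> B
B --p--> E
E --p--> A
End in state A, which is not an accepting state.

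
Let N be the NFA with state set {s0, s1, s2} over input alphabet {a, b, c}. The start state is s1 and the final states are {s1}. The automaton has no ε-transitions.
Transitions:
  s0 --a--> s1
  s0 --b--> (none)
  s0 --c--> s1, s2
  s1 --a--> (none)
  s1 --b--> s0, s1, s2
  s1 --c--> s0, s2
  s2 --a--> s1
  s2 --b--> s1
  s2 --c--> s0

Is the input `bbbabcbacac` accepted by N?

Start: {s1}
read b: {s0, s1, s2}
read b: {s0, s1, s2}
read b: {s0, s1, s2}
read a: {s1}
read b: {s0, s1, s2}
read c: {s0, s1, s2}
read b: {s0, s1, s2}
read a: {s1}
read c: {s0, s2}
read a: {s1}
read c: {s0, s2}
Reachable ∩ accepting = {} — empty.

rejected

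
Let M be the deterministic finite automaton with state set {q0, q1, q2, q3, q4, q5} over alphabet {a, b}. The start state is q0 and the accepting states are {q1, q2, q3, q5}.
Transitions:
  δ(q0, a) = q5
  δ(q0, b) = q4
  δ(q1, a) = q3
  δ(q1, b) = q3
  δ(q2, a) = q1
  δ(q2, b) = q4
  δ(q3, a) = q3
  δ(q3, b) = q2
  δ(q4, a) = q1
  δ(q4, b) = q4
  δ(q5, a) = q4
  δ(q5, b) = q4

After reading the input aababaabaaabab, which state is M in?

q0 --a--> q5
q5 --a--> q4
q4 --b--> q4
q4 --a--> q1
q1 --b--> q3
q3 --a--> q3
q3 --a--> q3
q3 --b--> q2
q2 --a--> q1
q1 --a--> q3
q3 --a--> q3
q3 --b--> q2
q2 --a--> q1
q1 --b--> q3

q3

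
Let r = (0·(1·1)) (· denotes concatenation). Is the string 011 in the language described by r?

yes

Split as 0·11: 0 matches 0 and (1·1) matches 11.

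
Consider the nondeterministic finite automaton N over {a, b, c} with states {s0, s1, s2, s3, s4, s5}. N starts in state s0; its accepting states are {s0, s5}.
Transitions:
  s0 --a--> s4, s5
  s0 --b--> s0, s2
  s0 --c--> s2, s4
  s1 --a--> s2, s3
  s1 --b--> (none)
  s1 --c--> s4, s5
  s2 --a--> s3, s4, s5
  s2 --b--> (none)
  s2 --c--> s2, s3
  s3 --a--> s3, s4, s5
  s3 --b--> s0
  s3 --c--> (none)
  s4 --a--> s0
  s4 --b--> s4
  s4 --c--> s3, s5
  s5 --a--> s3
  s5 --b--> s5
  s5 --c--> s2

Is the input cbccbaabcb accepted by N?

rejected

Start: {s0}
read c: {s2, s4}
read b: {s4}
read c: {s3, s5}
read c: {s2}
read b: {}
The reachable set is empty and stays empty for the remaining 5 symbols.
Reachable ∩ accepting = {} — empty.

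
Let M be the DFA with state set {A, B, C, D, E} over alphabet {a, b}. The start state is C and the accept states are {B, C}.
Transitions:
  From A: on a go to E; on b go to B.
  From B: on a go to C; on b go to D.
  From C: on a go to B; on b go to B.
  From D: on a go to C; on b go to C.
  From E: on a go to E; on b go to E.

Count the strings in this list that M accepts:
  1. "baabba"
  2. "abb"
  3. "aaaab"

3

"baabba": accepted
"abb": accepted
"aaaab": accepted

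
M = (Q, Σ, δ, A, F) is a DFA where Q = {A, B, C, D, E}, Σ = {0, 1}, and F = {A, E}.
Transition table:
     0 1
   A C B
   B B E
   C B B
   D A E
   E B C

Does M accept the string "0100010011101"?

A --0--> C
C --1--> B
B --0--> B
B --0--> B
B --0--> B
B --1--> E
E --0--> B
B --0--> B
B --1--> E
E --1--> C
C --1--> B
B --0--> B
B --1--> E
End in state E, which is an accepting state.

accepted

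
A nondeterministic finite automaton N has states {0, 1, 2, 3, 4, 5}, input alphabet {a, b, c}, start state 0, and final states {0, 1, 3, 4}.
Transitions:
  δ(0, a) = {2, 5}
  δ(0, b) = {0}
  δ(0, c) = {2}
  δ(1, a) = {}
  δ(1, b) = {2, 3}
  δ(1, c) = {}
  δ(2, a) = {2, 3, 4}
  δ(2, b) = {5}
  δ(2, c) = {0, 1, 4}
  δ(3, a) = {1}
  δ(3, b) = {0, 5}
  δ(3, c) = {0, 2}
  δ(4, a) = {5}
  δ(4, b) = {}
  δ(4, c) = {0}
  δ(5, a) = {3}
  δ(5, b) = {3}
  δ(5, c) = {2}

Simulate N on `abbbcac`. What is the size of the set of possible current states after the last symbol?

4

Start: {0}
read a: {2, 5}
read b: {3, 5}
read b: {0, 3, 5}
read b: {0, 3, 5}
read c: {0, 2}
read a: {2, 3, 4, 5}
read c: {0, 1, 2, 4}
Final reachable set {0, 1, 2, 4} has 4 states.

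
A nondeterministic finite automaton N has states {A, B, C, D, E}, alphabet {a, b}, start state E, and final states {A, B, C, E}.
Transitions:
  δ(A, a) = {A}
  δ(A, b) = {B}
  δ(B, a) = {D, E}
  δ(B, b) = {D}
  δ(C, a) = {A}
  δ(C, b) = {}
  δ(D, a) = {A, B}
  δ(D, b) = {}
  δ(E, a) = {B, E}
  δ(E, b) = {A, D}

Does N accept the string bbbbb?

rejected

Start: {E}
read b: {A, D}
read b: {B}
read b: {D}
read b: {}
The reachable set is empty and stays empty for the remaining 1 symbol.
Reachable ∩ accepting = {} — empty.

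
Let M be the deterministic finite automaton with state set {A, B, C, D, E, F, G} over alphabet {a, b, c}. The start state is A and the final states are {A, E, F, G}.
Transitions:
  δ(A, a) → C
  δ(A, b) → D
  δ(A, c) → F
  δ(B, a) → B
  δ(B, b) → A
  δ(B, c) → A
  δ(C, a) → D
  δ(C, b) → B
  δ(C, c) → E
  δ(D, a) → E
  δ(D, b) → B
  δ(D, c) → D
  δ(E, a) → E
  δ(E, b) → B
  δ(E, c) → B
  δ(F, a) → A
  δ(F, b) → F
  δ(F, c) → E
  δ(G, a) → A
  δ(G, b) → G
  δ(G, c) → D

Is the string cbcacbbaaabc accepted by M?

accepted

A --c--> F
F --b--> F
F --c--> E
E --a--> E
E --c--> B
B --b--> A
A --b--> D
D --a--> E
E --a--> E
E --a--> E
E --b--> B
B --c--> A
End in state A, which is an accepting state.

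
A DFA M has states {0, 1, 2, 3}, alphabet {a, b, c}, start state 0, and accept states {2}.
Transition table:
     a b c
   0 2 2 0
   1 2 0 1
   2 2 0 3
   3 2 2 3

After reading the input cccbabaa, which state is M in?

0 --c--> 0
0 --c--> 0
0 --c--> 0
0 --b--> 2
2 --a--> 2
2 --b--> 0
0 --a--> 2
2 --a--> 2

2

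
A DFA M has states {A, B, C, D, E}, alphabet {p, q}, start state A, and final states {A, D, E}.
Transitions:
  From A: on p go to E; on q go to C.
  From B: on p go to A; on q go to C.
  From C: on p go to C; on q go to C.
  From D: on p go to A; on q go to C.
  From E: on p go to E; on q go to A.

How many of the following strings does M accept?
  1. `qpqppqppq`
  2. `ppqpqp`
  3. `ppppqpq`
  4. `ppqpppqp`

3

`qpqppqppq`: rejected
`ppqpqp`: accepted
`ppppqpq`: accepted
`ppqpppqp`: accepted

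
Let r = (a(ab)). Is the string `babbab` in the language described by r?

No split of babbab into u·v has a matching u and (ab) matching v.

no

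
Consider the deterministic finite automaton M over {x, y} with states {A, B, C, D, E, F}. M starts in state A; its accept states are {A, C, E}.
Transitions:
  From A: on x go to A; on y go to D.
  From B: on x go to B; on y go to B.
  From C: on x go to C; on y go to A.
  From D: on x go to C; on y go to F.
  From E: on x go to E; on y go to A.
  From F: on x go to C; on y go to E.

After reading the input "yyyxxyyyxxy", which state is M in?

A --y--> D
D --y--> F
F --y--> E
E --x--> E
E --x--> E
E --y--> A
A --y--> D
D --y--> F
F --x--> C
C --x--> C
C --y--> A

A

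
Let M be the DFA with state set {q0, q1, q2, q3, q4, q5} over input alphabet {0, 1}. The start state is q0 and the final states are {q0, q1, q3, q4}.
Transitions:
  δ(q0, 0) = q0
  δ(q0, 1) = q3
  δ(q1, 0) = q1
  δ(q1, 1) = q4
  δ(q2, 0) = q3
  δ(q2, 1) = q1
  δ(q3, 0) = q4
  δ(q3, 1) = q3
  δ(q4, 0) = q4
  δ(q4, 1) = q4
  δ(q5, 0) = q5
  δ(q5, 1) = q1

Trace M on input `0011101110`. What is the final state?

q0 --0--> q0
q0 --0--> q0
q0 --1--> q3
q3 --1--> q3
q3 --1--> q3
q3 --0--> q4
q4 --1--> q4
q4 --1--> q4
q4 --1--> q4
q4 --0--> q4

q4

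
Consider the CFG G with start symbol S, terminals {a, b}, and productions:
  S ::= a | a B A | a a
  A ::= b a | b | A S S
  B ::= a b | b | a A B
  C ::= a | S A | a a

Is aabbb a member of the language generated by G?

yes

S ⇒ aBA ⇒ aaABA ⇒ aabBA ⇒ aabbA ⇒ aabbb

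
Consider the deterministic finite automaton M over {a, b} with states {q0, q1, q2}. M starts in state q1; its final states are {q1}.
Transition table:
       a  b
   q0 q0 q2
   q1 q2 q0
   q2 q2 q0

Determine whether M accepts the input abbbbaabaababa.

rejected

q1 --a--> q2
q2 --b--> q0
q0 --b--> q2
q2 --b--> q0
q0 --b--> q2
q2 --a--> q2
q2 --a--> q2
q2 --b--> q0
q0 --a--> q0
q0 --a--> q0
q0 --b--> q2
q2 --a--> q2
q2 --b--> q0
q0 --a--> q0
End in state q0, which is not an accepting state.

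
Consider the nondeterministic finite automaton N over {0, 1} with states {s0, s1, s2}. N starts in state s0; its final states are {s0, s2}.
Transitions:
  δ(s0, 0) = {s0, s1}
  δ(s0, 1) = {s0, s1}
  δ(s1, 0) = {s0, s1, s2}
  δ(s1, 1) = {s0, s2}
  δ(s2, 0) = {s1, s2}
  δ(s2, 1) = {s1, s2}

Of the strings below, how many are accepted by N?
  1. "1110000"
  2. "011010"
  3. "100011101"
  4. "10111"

"1110000": accepted
"011010": accepted
"100011101": accepted
"10111": accepted

4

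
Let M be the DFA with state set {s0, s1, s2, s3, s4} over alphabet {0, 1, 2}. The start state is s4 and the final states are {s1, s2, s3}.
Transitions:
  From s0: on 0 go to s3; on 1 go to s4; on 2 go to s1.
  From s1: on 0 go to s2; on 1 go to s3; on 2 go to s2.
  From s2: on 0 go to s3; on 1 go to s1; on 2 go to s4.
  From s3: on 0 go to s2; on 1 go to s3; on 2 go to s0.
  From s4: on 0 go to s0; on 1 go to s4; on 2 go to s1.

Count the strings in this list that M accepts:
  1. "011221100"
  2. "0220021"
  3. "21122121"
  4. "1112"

2

"011221100": accepted
"0220021": rejected
"21122121": rejected
"1112": accepted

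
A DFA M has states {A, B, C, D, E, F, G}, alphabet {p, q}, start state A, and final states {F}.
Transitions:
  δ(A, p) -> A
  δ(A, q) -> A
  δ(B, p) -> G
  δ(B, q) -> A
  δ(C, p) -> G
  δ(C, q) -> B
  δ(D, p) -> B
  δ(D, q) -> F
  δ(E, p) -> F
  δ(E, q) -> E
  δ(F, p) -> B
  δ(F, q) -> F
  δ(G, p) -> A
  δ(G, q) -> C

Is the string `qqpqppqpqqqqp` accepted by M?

A --q--> A
A --q--> A
A --p--> A
A --q--> A
A --p--> A
A --p--> A
A --q--> A
A --p--> A
A --q--> A
A --q--> A
A --q--> A
A --q--> A
A --p--> A
End in state A, which is not an accepting state.

rejected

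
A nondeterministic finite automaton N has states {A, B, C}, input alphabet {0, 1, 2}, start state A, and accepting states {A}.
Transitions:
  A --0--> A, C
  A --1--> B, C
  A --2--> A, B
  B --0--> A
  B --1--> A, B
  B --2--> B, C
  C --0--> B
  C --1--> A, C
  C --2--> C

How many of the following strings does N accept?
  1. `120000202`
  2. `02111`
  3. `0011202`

3

`120000202`: accepted
`02111`: accepted
`0011202`: accepted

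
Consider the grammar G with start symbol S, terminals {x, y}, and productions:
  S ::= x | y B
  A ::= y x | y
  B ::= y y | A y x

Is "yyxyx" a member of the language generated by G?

yes

S ⇒ yB ⇒ yAyx ⇒ yyxyx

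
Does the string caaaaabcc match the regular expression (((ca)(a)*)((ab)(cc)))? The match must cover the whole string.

Split as caaaa·abcc: ((ca)(a)*) matches caaaa and ((ab)(cc)) matches abcc.

yes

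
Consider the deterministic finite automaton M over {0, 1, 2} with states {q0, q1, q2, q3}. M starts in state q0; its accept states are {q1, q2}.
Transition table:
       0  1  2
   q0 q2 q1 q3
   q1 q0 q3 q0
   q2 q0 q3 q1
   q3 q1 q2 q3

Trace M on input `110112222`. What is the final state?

q0 --1--> q1
q1 --1--> q3
q3 --0--> q1
q1 --1--> q3
q3 --1--> q2
q2 --2--> q1
q1 --2--> q0
q0 --2--> q3
q3 --2--> q3

q3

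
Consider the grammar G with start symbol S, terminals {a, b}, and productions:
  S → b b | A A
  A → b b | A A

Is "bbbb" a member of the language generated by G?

yes

S ⇒ AA ⇒ bbA ⇒ bbbb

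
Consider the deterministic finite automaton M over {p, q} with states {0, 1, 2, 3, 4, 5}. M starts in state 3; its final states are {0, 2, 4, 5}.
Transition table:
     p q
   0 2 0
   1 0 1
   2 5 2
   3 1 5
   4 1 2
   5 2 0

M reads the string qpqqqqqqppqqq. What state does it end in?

2

3 --q--> 5
5 --p--> 2
2 --q--> 2
2 --q--> 2
2 --q--> 2
2 --q--> 2
2 --q--> 2
2 --q--> 2
2 --p--> 5
5 --p--> 2
2 --q--> 2
2 --q--> 2
2 --q--> 2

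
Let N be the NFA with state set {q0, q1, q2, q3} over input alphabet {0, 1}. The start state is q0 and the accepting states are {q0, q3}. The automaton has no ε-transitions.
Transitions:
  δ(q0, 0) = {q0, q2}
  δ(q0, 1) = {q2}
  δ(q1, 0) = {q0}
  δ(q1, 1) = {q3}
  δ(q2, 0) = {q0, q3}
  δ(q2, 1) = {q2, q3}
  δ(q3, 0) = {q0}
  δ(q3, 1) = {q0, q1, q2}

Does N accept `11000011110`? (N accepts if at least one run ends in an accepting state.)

Start: {q0}
read 1: {q2}
read 1: {q2, q3}
read 0: {q0, q3}
read 0: {q0, q2}
read 0: {q0, q2, q3}
read 0: {q0, q2, q3}
read 1: {q0, q1, q2, q3}
read 1: {q0, q1, q2, q3}
read 1: {q0, q1, q2, q3}
read 1: {q0, q1, q2, q3}
read 0: {q0, q2, q3}
Reachable ∩ accepting = {q0, q3} — nonempty.

accepted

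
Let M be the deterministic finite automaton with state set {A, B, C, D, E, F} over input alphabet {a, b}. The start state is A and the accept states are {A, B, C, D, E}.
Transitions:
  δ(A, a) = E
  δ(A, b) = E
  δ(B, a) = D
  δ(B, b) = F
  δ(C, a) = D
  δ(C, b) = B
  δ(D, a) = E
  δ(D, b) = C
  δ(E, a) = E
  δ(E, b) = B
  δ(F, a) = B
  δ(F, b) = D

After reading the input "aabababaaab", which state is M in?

B

A --a--> E
E --a--> E
E --b--> B
B --a--> D
D --b--> C
C --a--> D
D --b--> C
C --a--> D
D --a--> E
E --a--> E
E --b--> B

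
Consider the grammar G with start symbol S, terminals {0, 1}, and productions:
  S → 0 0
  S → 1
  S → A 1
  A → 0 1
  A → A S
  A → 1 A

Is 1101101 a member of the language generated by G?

no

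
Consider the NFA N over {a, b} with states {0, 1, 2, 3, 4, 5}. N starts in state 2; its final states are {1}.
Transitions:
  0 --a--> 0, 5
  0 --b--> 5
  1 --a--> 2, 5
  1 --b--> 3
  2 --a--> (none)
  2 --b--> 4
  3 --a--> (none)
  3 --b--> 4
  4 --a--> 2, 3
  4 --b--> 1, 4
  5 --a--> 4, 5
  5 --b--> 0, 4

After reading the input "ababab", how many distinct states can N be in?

Start: {2}
read a: {}
The reachable set is empty and stays empty for the remaining 5 symbols.
Final reachable set {} has 0 states.

0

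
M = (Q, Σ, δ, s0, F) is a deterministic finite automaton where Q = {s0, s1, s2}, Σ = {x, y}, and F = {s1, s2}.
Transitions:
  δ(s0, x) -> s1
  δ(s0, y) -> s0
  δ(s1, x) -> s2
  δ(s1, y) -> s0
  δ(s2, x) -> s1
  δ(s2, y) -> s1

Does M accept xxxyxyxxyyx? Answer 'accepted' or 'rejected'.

accepted

s0 --x--> s1
s1 --x--> s2
s2 --x--> s1
s1 --y--> s0
s0 --x--> s1
s1 --y--> s0
s0 --x--> s1
s1 --x--> s2
s2 --y--> s1
s1 --y--> s0
s0 --x--> s1
End in state s1, which is an accepting state.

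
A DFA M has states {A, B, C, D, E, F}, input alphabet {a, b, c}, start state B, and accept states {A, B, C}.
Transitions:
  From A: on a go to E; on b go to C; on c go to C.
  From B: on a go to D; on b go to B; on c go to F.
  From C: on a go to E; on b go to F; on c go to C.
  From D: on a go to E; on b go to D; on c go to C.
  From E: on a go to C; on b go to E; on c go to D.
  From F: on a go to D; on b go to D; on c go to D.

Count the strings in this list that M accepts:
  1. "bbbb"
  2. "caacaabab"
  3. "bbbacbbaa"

2

"bbbb": accepted
"caacaabab": rejected
"bbbacbbaa": accepted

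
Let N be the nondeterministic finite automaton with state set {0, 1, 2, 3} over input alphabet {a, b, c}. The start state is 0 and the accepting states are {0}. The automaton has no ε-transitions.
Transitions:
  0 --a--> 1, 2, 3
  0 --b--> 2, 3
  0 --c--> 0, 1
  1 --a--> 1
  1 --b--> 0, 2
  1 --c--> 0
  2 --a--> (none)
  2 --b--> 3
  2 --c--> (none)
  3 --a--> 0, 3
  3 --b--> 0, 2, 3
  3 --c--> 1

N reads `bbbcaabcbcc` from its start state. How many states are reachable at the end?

Start: {0}
read b: {2, 3}
read b: {0, 2, 3}
read b: {0, 2, 3}
read c: {0, 1}
read a: {1, 2, 3}
read a: {0, 1, 3}
read b: {0, 2, 3}
read c: {0, 1}
read b: {0, 2, 3}
read c: {0, 1}
read c: {0, 1}
Final reachable set {0, 1} has 2 states.

2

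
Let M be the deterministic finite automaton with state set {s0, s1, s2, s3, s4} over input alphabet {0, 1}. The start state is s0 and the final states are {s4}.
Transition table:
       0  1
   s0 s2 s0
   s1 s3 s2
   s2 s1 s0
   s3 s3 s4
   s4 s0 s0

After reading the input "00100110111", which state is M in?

s0

s0 --0--> s2
s2 --0--> s1
s1 --1--> s2
s2 --0--> s1
s1 --0--> s3
s3 --1--> s4
s4 --1--> s0
s0 --0--> s2
s2 --1--> s0
s0 --1--> s0
s0 --1--> s0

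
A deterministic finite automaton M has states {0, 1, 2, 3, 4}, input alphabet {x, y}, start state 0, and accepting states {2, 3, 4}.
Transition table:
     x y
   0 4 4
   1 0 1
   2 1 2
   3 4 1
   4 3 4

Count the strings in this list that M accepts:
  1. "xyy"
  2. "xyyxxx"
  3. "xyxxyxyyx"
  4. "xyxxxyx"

2

"xyy": accepted
"xyyxxx": accepted
"xyxxyxyyx": rejected
"xyxxxyx": rejected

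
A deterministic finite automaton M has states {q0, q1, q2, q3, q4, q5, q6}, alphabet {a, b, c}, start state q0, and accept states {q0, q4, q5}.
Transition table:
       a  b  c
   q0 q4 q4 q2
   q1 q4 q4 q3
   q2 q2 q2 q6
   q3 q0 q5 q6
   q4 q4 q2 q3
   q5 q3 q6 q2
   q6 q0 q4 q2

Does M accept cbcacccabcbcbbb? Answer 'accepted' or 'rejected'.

accepted

q0 --c--> q2
q2 --b--> q2
q2 --c--> q6
q6 --a--> q0
q0 --c--> q2
q2 --c--> q6
q6 --c--> q2
q2 --a--> q2
q2 --b--> q2
q2 --c--> q6
q6 --b--> q4
q4 --c--> q3
q3 --b--> q5
q5 --b--> q6
q6 --b--> q4
End in state q4, which is an accepting state.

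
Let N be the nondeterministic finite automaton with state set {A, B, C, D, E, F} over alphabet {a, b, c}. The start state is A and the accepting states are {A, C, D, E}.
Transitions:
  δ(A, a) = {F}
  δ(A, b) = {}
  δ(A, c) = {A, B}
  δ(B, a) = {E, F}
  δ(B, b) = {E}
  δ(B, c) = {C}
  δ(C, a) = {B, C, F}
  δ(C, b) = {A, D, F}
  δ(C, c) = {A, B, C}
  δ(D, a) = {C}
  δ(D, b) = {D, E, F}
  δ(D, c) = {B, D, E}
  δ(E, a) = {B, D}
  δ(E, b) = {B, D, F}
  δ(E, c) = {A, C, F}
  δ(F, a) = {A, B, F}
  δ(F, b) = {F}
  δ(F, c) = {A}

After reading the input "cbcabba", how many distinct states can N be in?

6

Start: {A}
read c: {A, B}
read b: {E}
read c: {A, C, F}
read a: {A, B, C, F}
read b: {A, D, E, F}
read b: {B, D, E, F}
read a: {A, B, C, D, E, F}
Final reachable set {A, B, C, D, E, F} has 6 states.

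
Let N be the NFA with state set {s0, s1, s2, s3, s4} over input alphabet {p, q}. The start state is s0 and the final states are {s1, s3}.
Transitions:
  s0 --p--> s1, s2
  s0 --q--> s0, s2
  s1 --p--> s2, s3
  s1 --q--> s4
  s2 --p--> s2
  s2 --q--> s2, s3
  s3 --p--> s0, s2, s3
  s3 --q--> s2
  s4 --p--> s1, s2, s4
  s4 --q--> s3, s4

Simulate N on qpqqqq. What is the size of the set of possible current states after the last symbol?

Start: {s0}
read q: {s0, s2}
read p: {s1, s2}
read q: {s2, s3, s4}
read q: {s2, s3, s4}
read q: {s2, s3, s4}
read q: {s2, s3, s4}
Final reachable set {s2, s3, s4} has 3 states.

3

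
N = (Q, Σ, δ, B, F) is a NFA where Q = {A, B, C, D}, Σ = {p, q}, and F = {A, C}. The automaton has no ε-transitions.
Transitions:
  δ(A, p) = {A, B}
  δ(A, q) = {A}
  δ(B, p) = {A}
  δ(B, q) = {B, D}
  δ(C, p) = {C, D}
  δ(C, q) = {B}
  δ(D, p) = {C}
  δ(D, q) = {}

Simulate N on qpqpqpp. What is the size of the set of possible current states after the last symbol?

Start: {B}
read q: {B, D}
read p: {A, C}
read q: {A, B}
read p: {A, B}
read q: {A, B, D}
read p: {A, B, C}
read p: {A, B, C, D}
Final reachable set {A, B, C, D} has 4 states.

4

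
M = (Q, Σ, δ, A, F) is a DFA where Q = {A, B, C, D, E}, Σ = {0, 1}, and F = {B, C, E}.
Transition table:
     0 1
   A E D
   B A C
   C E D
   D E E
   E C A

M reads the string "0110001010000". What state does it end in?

C

A --0--> E
E --1--> A
A --1--> D
D --0--> E
E --0--> C
C --0--> E
E --1--> A
A --0--> E
E --1--> A
A --0--> E
E --0--> C
C --0--> E
E --0--> C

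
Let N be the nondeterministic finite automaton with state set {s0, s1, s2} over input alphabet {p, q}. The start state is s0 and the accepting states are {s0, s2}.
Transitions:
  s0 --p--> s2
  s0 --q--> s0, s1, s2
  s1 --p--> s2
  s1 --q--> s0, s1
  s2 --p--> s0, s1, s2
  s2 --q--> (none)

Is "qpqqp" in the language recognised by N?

accepted

Start: {s0}
read q: {s0, s1, s2}
read p: {s0, s1, s2}
read q: {s0, s1, s2}
read q: {s0, s1, s2}
read p: {s0, s1, s2}
Reachable ∩ accepting = {s0, s2} — nonempty.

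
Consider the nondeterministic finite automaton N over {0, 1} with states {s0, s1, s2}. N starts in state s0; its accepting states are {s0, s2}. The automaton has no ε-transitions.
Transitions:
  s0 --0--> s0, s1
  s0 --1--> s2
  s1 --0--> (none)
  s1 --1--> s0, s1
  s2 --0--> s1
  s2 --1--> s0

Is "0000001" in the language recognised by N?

Start: {s0}
read 0: {s0, s1}
read 0: {s0, s1}
read 0: {s0, s1}
read 0: {s0, s1}
read 0: {s0, s1}
read 0: {s0, s1}
read 1: {s0, s1, s2}
Reachable ∩ accepting = {s0, s2} — nonempty.

accepted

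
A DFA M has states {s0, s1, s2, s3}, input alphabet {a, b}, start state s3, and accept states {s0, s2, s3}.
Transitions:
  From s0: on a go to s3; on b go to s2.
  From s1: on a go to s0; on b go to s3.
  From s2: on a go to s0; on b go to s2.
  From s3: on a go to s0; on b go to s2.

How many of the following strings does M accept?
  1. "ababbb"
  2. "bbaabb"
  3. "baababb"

3

"ababbb": accepted
"bbaabb": accepted
"baababb": accepted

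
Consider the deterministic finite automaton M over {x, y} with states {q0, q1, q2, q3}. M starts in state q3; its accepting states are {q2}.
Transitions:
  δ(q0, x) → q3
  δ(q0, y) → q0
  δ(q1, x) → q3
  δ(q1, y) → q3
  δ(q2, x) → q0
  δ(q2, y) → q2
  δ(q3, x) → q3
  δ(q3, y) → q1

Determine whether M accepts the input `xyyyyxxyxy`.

rejected

q3 --x--> q3
q3 --y--> q1
q1 --y--> q3
q3 --y--> q1
q1 --y--> q3
q3 --x--> q3
q3 --x--> q3
q3 --y--> q1
q1 --x--> q3
q3 --y--> q1
End in state q1, which is not an accepting state.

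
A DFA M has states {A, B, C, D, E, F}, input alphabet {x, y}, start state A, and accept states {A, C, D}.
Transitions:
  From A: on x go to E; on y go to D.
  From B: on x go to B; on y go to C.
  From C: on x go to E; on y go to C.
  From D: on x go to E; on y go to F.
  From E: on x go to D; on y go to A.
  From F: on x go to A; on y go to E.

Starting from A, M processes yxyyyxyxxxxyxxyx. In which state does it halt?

E

A --y--> D
D --x--> E
E --y--> A
A --y--> D
D --y--> F
F --x--> A
A --y--> D
D --x--> E
E --x--> D
D --x--> E
E --x--> D
D --y--> F
F --x--> A
A --x--> E
E --y--> A
A --x--> E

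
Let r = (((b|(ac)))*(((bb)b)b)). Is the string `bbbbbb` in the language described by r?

yes

Split as bb·bbbb: ((b|(ac)))* matches bb and (((bb)b)b) matches bbbb.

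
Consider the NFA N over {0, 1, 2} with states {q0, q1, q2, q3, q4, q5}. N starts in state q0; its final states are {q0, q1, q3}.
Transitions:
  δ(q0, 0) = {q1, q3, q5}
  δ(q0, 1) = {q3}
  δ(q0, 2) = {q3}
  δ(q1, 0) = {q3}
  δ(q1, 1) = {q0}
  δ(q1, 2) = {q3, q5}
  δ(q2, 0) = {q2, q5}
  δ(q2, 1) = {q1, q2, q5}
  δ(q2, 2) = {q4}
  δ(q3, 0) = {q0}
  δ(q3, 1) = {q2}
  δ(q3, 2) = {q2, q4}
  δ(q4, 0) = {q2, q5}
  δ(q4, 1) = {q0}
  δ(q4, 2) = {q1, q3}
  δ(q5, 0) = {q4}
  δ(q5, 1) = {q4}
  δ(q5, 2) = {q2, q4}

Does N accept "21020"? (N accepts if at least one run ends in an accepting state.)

rejected

Start: {q0}
read 2: {q3}
read 1: {q2}
read 0: {q2, q5}
read 2: {q2, q4}
read 0: {q2, q5}
Reachable ∩ accepting = {} — empty.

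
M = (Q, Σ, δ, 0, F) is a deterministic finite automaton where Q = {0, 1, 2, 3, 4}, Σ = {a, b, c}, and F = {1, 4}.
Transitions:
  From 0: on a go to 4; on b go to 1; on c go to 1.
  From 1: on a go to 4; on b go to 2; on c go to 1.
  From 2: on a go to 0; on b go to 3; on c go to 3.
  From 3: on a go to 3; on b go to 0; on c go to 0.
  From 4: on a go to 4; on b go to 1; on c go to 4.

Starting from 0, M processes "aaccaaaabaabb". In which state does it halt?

2

0 --a--> 4
4 --a--> 4
4 --c--> 4
4 --c--> 4
4 --a--> 4
4 --a--> 4
4 --a--> 4
4 --a--> 4
4 --b--> 1
1 --a--> 4
4 --a--> 4
4 --b--> 1
1 --b--> 2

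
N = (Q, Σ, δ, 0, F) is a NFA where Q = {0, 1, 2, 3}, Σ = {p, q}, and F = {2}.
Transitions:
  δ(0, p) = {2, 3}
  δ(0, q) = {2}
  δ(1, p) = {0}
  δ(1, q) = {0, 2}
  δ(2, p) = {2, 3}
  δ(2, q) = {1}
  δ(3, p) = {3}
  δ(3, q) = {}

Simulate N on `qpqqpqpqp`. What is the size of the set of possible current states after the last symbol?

Start: {0}
read q: {2}
read p: {2, 3}
read q: {1}
read q: {0, 2}
read p: {2, 3}
read q: {1}
read p: {0}
read q: {2}
read p: {2, 3}
Final reachable set {2, 3} has 2 states.

2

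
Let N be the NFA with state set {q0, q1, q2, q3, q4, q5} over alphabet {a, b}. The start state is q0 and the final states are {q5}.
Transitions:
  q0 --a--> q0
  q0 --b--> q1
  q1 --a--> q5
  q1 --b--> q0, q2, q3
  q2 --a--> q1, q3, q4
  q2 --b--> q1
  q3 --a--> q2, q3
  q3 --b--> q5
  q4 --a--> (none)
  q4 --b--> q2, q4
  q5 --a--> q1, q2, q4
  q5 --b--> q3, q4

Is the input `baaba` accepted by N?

accepted

Start: {q0}
read b: {q1}
read a: {q5}
read a: {q1, q2, q4}
read b: {q0, q1, q2, q3, q4}
read a: {q0, q1, q2, q3, q4, q5}
Reachable ∩ accepting = {q5} — nonempty.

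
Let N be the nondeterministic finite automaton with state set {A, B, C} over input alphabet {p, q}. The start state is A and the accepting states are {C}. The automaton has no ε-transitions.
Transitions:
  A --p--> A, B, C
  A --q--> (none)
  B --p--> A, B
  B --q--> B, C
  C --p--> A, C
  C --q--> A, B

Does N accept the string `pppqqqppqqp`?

Start: {A}
read p: {A, B, C}
read p: {A, B, C}
read p: {A, B, C}
read q: {A, B, C}
read q: {A, B, C}
read q: {A, B, C}
read p: {A, B, C}
read p: {A, B, C}
read q: {A, B, C}
read q: {A, B, C}
read p: {A, B, C}
Reachable ∩ accepting = {C} — nonempty.

accepted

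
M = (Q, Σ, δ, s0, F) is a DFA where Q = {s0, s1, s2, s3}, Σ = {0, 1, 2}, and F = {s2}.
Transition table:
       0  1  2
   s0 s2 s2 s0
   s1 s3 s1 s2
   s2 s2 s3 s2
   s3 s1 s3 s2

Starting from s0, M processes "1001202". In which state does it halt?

s2

s0 --1--> s2
s2 --0--> s2
s2 --0--> s2
s2 --1--> s3
s3 --2--> s2
s2 --0--> s2
s2 --2--> s2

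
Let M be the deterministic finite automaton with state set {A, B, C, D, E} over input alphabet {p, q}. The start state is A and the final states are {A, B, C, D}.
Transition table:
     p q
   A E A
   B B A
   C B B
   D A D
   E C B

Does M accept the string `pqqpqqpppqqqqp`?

A --p--> E
E --q--> B
B --q--> A
A --p--> E
E --q--> B
B --q--> A
A --p--> E
E --p--> C
C --p--> B
B --q--> A
A --q--> A
A --q--> A
A --q--> A
A --p--> E
End in state E, which is not an accepting state.

rejected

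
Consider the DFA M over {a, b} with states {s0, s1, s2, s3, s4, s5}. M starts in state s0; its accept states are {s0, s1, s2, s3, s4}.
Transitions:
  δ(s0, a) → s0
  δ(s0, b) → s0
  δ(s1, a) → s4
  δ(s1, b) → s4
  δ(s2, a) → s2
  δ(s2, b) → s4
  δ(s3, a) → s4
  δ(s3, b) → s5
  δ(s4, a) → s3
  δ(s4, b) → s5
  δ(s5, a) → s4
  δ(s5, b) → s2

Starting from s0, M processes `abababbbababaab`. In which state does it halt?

s0

s0 --a--> s0
s0 --b--> s0
s0 --a--> s0
s0 --b--> s0
s0 --a--> s0
s0 --b--> s0
s0 --b--> s0
s0 --b--> s0
s0 --a--> s0
s0 --b--> s0
s0 --a--> s0
s0 --b--> s0
s0 --a--> s0
s0 --a--> s0
s0 --b--> s0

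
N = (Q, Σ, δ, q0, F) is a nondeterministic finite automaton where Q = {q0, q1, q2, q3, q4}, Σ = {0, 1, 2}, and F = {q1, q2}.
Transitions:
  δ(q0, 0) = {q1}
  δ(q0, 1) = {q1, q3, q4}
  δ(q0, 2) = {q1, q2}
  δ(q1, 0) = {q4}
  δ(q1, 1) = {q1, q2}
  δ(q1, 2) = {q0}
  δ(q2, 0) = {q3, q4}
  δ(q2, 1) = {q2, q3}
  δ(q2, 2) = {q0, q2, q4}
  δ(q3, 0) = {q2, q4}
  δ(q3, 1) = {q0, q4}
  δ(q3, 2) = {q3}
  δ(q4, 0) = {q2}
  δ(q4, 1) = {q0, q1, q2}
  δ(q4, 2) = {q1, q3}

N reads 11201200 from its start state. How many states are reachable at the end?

Start: {q0}
read 1: {q1, q3, q4}
read 1: {q0, q1, q2, q4}
read 2: {q0, q1, q2, q3, q4}
read 0: {q1, q2, q3, q4}
read 1: {q0, q1, q2, q3, q4}
read 2: {q0, q1, q2, q3, q4}
read 0: {q1, q2, q3, q4}
read 0: {q2, q3, q4}
Final reachable set {q2, q3, q4} has 3 states.

3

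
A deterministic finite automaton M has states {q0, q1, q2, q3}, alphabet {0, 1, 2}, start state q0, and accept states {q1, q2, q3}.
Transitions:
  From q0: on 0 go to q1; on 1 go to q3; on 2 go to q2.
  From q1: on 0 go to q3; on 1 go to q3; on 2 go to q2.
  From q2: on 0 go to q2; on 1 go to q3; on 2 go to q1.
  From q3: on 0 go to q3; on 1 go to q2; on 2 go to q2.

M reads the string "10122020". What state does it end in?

q0 --1--> q3
q3 --0--> q3
q3 --1--> q2
q2 --2--> q1
q1 --2--> q2
q2 --0--> q2
q2 --2--> q1
q1 --0--> q3

q3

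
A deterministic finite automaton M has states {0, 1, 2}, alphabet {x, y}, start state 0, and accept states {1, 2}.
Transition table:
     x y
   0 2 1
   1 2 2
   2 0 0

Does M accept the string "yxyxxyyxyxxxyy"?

0 --y--> 1
1 --x--> 2
2 --y--> 0
0 --x--> 2
2 --x--> 0
0 --y--> 1
1 --y--> 2
2 --x--> 0
0 --y--> 1
1 --x--> 2
2 --x--> 0
0 --x--> 2
2 --y--> 0
0 --y--> 1
End in state 1, which is an accepting state.

accepted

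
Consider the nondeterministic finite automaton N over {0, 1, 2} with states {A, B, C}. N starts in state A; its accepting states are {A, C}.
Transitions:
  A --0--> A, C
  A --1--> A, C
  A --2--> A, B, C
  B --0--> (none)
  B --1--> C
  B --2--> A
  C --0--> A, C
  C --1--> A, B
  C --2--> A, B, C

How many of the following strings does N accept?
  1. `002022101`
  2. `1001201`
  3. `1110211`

3

`002022101`: accepted
`1001201`: accepted
`1110211`: accepted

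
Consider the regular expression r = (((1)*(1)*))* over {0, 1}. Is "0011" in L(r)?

no

0011 cannot be split into zero or more pieces each matching ((1)*(1)*).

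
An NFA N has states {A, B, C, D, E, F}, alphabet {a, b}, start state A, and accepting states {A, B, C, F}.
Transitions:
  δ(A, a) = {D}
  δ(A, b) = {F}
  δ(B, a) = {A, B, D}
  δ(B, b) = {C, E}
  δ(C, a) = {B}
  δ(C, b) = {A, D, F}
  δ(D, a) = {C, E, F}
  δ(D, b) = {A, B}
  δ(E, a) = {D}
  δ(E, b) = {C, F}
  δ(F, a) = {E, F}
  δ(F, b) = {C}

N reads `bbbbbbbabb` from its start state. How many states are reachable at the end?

6

Start: {A}
read b: {F}
read b: {C}
read b: {A, D, F}
read b: {A, B, C, F}
read b: {A, C, D, E, F}
read b: {A, B, C, D, F}
read b: {A, B, C, D, E, F}
read a: {A, B, C, D, E, F}
read b: {A, B, C, D, E, F}
read b: {A, B, C, D, E, F}
Final reachable set {A, B, C, D, E, F} has 6 states.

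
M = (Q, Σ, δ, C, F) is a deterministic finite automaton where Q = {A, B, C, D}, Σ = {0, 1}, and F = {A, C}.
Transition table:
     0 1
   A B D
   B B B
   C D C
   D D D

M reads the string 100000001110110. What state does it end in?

C --1--> C
C --0--> D
D --0--> D
D --0--> D
D --0--> D
D --0--> D
D --0--> D
D --0--> D
D --1--> D
D --1--> D
D --1--> D
D --0--> D
D --1--> D
D --1--> D
D --0--> D

D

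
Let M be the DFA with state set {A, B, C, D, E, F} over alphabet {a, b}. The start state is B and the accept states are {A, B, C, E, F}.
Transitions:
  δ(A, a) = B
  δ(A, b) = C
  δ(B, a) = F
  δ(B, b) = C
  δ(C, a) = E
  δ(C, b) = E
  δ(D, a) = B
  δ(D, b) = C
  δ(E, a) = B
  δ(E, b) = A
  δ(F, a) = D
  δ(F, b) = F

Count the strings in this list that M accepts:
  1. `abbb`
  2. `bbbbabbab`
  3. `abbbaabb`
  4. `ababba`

4

`abbb`: accepted
`bbbbabbab`: accepted
`abbbaabb`: accepted
`ababba`: accepted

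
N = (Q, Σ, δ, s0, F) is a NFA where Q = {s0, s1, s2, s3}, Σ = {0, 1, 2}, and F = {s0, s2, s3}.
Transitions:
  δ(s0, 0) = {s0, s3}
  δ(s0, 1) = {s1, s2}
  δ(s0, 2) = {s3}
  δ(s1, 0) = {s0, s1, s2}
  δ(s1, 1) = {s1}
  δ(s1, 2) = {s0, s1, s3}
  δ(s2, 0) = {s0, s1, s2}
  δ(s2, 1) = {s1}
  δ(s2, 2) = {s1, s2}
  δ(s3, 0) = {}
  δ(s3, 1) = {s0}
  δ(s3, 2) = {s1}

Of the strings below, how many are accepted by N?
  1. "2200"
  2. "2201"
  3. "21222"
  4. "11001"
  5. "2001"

"2200": accepted
"2201": accepted
"21222": accepted
"11001": accepted
"2001": rejected

4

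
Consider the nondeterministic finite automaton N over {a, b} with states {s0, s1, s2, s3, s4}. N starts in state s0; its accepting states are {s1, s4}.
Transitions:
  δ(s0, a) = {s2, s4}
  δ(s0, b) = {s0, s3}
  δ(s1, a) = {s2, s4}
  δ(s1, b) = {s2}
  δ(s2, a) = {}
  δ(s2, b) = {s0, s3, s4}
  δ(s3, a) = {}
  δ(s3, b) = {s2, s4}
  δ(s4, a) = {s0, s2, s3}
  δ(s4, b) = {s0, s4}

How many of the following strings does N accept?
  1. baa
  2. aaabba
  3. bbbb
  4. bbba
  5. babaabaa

4

baa: rejected
aaabba: accepted
bbbb: accepted
bbba: accepted
babaabaa: accepted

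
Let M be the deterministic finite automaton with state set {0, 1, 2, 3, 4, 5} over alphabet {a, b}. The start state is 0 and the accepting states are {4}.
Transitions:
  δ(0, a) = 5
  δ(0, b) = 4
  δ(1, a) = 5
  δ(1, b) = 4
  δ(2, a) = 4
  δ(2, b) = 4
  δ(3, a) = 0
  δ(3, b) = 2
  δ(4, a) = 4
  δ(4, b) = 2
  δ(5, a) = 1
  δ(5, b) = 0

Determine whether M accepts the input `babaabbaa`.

accepted

0 --b--> 4
4 --a--> 4
4 --b--> 2
2 --a--> 4
4 --a--> 4
4 --b--> 2
2 --b--> 4
4 --a--> 4
4 --a--> 4
End in state 4, which is an accepting state.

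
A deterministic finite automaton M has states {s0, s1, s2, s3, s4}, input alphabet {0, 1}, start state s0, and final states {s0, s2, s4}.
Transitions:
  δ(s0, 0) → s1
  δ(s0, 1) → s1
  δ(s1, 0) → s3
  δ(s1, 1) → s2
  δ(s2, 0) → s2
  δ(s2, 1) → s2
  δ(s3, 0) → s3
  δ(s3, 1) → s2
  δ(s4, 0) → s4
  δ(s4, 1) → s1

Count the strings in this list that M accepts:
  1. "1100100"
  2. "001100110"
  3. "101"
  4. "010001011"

4

"1100100": accepted
"001100110": accepted
"101": accepted
"010001011": accepted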